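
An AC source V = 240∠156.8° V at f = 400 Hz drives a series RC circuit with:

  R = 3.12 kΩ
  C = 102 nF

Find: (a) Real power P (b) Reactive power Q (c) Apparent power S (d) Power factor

Step 1 — Angular frequency: ω = 2π·f = 2π·400 = 2513 rad/s.
Step 2 — Component impedances:
  R: Z = R = 3120 Ω
  C: Z = 1/(jωC) = -j/(ω·C) = 0 - j3901 Ω
Step 3 — Series combination: Z_total = R + C = 3120 - j3901 Ω = 4995∠-51.3° Ω.
Step 4 — Source phasor: V = 240∠156.8° V = -220.6 + j94.55 V.
Step 5 — Current: I = V / Z = -0.04237 - j0.02266 A = 0.04805∠-151.9° A.
Step 6 — Complex power: S = V·I* = 7.203 - j9.005 VA.
Step 7 — Real power: P = Re(S) = 7.203 W.
Step 8 — Reactive power: Q = Im(S) = -9.005 VAR.
Step 9 — Apparent power: |S| = 11.53 VA.
Step 10 — Power factor: PF = P/|S| = 0.6246 (leading).

(a) P = 7.203 W  (b) Q = -9.005 VAR  (c) S = 11.53 VA  (d) PF = 0.6246 (leading)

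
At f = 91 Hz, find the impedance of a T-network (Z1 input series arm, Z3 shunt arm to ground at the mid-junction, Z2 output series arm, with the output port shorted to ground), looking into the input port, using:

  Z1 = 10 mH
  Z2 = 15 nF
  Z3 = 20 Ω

Step 1 — Angular frequency: ω = 2π·f = 2π·91 = 571.8 rad/s.
Step 2 — Component impedances:
  Z1: Z = jωL = j·571.8·0.01 = 0 + j5.718 Ω
  Z2: Z = 1/(jωC) = -j/(ω·C) = 0 - j1.166e+05 Ω
  Z3: Z = R = 20 Ω
Step 3 — With the output port shorted to ground, the output series arm Z2 runs from the junction to ground; the shunt arm Z3 also runs from the junction to ground. They appear in parallel: Z3 || Z2 = 20 - j0.003431 Ω.
Step 4 — Series with input arm Z1: Z_in = Z1 + (Z3 || Z2) = 20 + j5.714 Ω = 20.8∠15.9° Ω.

Z = 20 + j5.714 Ω = 20.8∠15.9° Ω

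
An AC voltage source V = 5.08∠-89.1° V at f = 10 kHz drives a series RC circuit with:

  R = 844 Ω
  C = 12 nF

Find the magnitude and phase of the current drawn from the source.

Step 1 — Angular frequency: ω = 2π·f = 2π·1e+04 = 6.283e+04 rad/s.
Step 2 — Component impedances:
  R: Z = R = 844 Ω
  C: Z = 1/(jωC) = -j/(ω·C) = 0 - j1326 Ω
Step 3 — Series combination: Z_total = R + C = 844 - j1326 Ω = 1572∠-57.5° Ω.
Step 4 — Source phasor: V = 5.08∠-89.1° V = 0.07979 - j5.079 V.
Step 5 — Ohm's law: I = V / Z_total = (0.07979 - j5.079) / (844 - j1326) = 0.002753 - j0.001692 A.
Step 6 — Convert to polar: |I| = 0.003231 A, ∠I = -31.6°.

I = 0.003231∠-31.6° A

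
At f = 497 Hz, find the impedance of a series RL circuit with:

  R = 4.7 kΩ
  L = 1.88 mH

Step 1 — Angular frequency: ω = 2π·f = 2π·497 = 3123 rad/s.
Step 2 — Component impedances:
  R: Z = R = 4700 Ω
  L: Z = jωL = j·3123·0.00188 = 0 + j5.871 Ω
Step 3 — Series combination: Z_total = R + L = 4700 + j5.871 Ω = 4700∠0.1° Ω.

Z = 4700 + j5.871 Ω = 4700∠0.1° Ω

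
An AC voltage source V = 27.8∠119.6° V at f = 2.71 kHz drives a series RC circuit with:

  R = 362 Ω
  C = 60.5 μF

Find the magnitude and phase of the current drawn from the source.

Step 1 — Angular frequency: ω = 2π·f = 2π·2710 = 1.703e+04 rad/s.
Step 2 — Component impedances:
  R: Z = R = 362 Ω
  C: Z = 1/(jωC) = -j/(ω·C) = 0 - j0.9707 Ω
Step 3 — Series combination: Z_total = R + C = 362 - j0.9707 Ω = 362∠-0.2° Ω.
Step 4 — Source phasor: V = 27.8∠119.6° V = -13.73 + j24.17 V.
Step 5 — Ohm's law: I = V / Z_total = (-13.73 + j24.17) / (362 - j0.9707) = -0.03811 + j0.06667 A.
Step 6 — Convert to polar: |I| = 0.0768 A, ∠I = 119.8°.

I = 0.0768∠119.8° A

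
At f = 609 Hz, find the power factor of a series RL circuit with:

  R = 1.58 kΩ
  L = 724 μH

Step 1 — Angular frequency: ω = 2π·f = 2π·609 = 3826 rad/s.
Step 2 — Component impedances:
  R: Z = R = 1580 Ω
  L: Z = jωL = j·3826·0.000724 = 0 + j2.77 Ω
Step 3 — Series combination: Z_total = R + L = 1580 + j2.77 Ω = 1580∠0.1° Ω.
Step 4 — Power factor: PF = cos(φ) = Re(Z)/|Z| = 1580/1580 = 1.
Step 5 — Type: Im(Z) = 2.77 ⇒ lagging (phase φ = 0.1°).

PF = 1 (lagging, φ = 0.1°)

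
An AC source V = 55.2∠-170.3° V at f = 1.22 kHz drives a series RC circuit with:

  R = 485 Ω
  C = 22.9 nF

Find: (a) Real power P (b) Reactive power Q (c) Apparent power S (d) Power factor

Step 1 — Angular frequency: ω = 2π·f = 2π·1220 = 7665 rad/s.
Step 2 — Component impedances:
  R: Z = R = 485 Ω
  C: Z = 1/(jωC) = -j/(ω·C) = 0 - j5697 Ω
Step 3 — Series combination: Z_total = R + C = 485 - j5697 Ω = 5717∠-85.1° Ω.
Step 4 — Source phasor: V = 55.2∠-170.3° V = -54.41 - j9.301 V.
Step 5 — Current: I = V / Z = 0.0008136 - j0.009621 A = 0.009655∠-85.2° A.
Step 6 — Complex power: S = V·I* = 0.04521 - j0.531 VA.
Step 7 — Real power: P = Re(S) = 0.04521 W.
Step 8 — Reactive power: Q = Im(S) = -0.531 VAR.
Step 9 — Apparent power: |S| = 0.5329 VA.
Step 10 — Power factor: PF = P/|S| = 0.08483 (leading).

(a) P = 0.04521 W  (b) Q = -0.531 VAR  (c) S = 0.5329 VA  (d) PF = 0.08483 (leading)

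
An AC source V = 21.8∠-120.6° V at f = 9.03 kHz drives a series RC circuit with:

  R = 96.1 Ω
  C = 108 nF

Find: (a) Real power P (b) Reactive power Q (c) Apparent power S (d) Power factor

Step 1 — Angular frequency: ω = 2π·f = 2π·9030 = 5.674e+04 rad/s.
Step 2 — Component impedances:
  R: Z = R = 96.1 Ω
  C: Z = 1/(jωC) = -j/(ω·C) = 0 - j163.2 Ω
Step 3 — Series combination: Z_total = R + C = 96.1 - j163.2 Ω = 189.4∠-59.5° Ω.
Step 4 — Source phasor: V = 21.8∠-120.6° V = -11.1 - j18.76 V.
Step 5 — Current: I = V / Z = 0.05564 - j0.1008 A = 0.1151∠-61.1° A.
Step 6 — Complex power: S = V·I* = 1.273 - j2.162 VA.
Step 7 — Real power: P = Re(S) = 1.273 W.
Step 8 — Reactive power: Q = Im(S) = -2.162 VAR.
Step 9 — Apparent power: |S| = 2.509 VA.
Step 10 — Power factor: PF = P/|S| = 0.5074 (leading).

(a) P = 1.273 W  (b) Q = -2.162 VAR  (c) S = 2.509 VA  (d) PF = 0.5074 (leading)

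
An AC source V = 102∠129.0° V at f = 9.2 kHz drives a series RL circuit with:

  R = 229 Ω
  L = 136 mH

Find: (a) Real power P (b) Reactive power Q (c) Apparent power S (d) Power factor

Step 1 — Angular frequency: ω = 2π·f = 2π·9200 = 5.781e+04 rad/s.
Step 2 — Component impedances:
  R: Z = R = 229 Ω
  L: Z = jωL = j·5.781e+04·0.136 = 0 + j7862 Ω
Step 3 — Series combination: Z_total = R + L = 229 + j7862 Ω = 7865∠88.3° Ω.
Step 4 — Source phasor: V = 102∠129.0° V = -64.19 + j79.27 V.
Step 5 — Current: I = V / Z = 0.009837 + j0.008452 A = 0.01297∠40.7° A.
Step 6 — Complex power: S = V·I* = 0.03852 + j1.322 VA.
Step 7 — Real power: P = Re(S) = 0.03852 W.
Step 8 — Reactive power: Q = Im(S) = 1.322 VAR.
Step 9 — Apparent power: |S| = 1.323 VA.
Step 10 — Power factor: PF = P/|S| = 0.02912 (lagging).

(a) P = 0.03852 W  (b) Q = 1.322 VAR  (c) S = 1.323 VA  (d) PF = 0.02912 (lagging)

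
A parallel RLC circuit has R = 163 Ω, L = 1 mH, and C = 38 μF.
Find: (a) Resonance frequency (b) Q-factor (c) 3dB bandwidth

Step 1 — Resonance: ω₀ = 1/√(LC) = 1/√(0.001·3.8e-05) = 5130 rad/s.
Step 2 — f₀ = ω₀/(2π) = 816.4 Hz.
Step 3 — Parallel Q: Q = R/(ω₀L) = 163/(5130·0.001) = 31.77.
Step 4 — Bandwidth: Δω = ω₀/Q = 161.4 rad/s; BW = Δω/(2π) = 25.7 Hz.

(a) f₀ = 816.4 Hz  (b) Q = 31.77  (c) BW = 25.7 Hz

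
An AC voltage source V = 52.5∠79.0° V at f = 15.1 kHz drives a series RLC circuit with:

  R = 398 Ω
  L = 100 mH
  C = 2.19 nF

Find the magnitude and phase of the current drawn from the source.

Step 1 — Angular frequency: ω = 2π·f = 2π·1.51e+04 = 9.488e+04 rad/s.
Step 2 — Component impedances:
  R: Z = R = 398 Ω
  L: Z = jωL = j·9.488e+04·0.1 = 0 + j9488 Ω
  C: Z = 1/(jωC) = -j/(ω·C) = 0 - j4813 Ω
Step 3 — Series combination: Z_total = R + L + C = 398 + j4675 Ω = 4692∠85.1° Ω.
Step 4 — Source phasor: V = 52.5∠79.0° V = 10.02 + j51.54 V.
Step 5 — Ohm's law: I = V / Z_total = (10.02 + j51.54) / (398 + j4675) = 0.01113 - j0.001196 A.
Step 6 — Convert to polar: |I| = 0.01119 A, ∠I = -6.1°.

I = 0.01119∠-6.1° A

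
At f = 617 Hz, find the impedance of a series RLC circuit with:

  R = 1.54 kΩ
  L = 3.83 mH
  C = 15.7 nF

Step 1 — Angular frequency: ω = 2π·f = 2π·617 = 3877 rad/s.
Step 2 — Component impedances:
  R: Z = R = 1540 Ω
  L: Z = jωL = j·3877·0.00383 = 0 + j14.85 Ω
  C: Z = 1/(jωC) = -j/(ω·C) = 0 - j1.643e+04 Ω
Step 3 — Series combination: Z_total = R + L + C = 1540 - j1.642e+04 Ω = 1.649e+04∠-84.6° Ω.

Z = 1540 - j1.642e+04 Ω = 1.649e+04∠-84.6° Ω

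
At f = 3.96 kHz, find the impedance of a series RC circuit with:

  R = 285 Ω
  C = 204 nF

Step 1 — Angular frequency: ω = 2π·f = 2π·3960 = 2.488e+04 rad/s.
Step 2 — Component impedances:
  R: Z = R = 285 Ω
  C: Z = 1/(jωC) = -j/(ω·C) = 0 - j197 Ω
Step 3 — Series combination: Z_total = R + C = 285 - j197 Ω = 346.5∠-34.7° Ω.

Z = 285 - j197 Ω = 346.5∠-34.7° Ω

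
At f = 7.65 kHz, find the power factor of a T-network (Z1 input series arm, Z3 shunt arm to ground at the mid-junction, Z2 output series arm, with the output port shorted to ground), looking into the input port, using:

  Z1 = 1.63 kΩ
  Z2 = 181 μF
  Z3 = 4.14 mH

Step 1 — Angular frequency: ω = 2π·f = 2π·7650 = 4.807e+04 rad/s.
Step 2 — Component impedances:
  Z1: Z = R = 1630 Ω
  Z2: Z = 1/(jωC) = -j/(ω·C) = 0 - j0.1149 Ω
  Z3: Z = jωL = j·4.807e+04·0.00414 = 0 + j199 Ω
Step 3 — With the output port shorted to ground, the output series arm Z2 runs from the junction to ground; the shunt arm Z3 also runs from the junction to ground. They appear in parallel: Z3 || Z2 = 0 - j0.115 Ω.
Step 4 — Series with input arm Z1: Z_in = Z1 + (Z3 || Z2) = 1630 - j0.115 Ω = 1630∠-0.0° Ω.
Step 5 — Power factor: PF = cos(φ) = Re(Z)/|Z| = 1630/1630 = 1.
Step 6 — Type: Im(Z) = -0.115 ⇒ leading (phase φ = -0.0°).

PF = 1 (leading, φ = -0.0°)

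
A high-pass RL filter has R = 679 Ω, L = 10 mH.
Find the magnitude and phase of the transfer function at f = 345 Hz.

Step 1 — Angular frequency: ω = 2π·345 = 2168 rad/s.
Step 2 — Transfer function: H(jω) = jωL/(R + jωL).
Step 3 — Numerator jωL = j·21.68; denominator R + jωL = 679 + j21.68.
Step 4 — H = 0.001018 + j0.03189.
Step 5 — Magnitude: |H| = 0.03191 (-29.9 dB); phase: φ = 88.2°.

|H| = 0.03191 (-29.9 dB), φ = 88.2°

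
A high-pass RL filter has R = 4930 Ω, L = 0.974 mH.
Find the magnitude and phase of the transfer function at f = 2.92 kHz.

Step 1 — Angular frequency: ω = 2π·2920 = 1.835e+04 rad/s.
Step 2 — Transfer function: H(jω) = jωL/(R + jωL).
Step 3 — Numerator jωL = j·17.87; denominator R + jωL = 4930 + j17.87.
Step 4 — H = 1.314e-05 + j0.003625.
Step 5 — Magnitude: |H| = 0.003625 (-48.8 dB); phase: φ = 89.8°.

|H| = 0.003625 (-48.8 dB), φ = 89.8°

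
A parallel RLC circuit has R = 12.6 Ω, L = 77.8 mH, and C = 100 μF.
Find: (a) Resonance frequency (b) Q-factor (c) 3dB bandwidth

Step 1 — Resonance: ω₀ = 1/√(LC) = 1/√(0.0778·0.0001) = 358.5 rad/s.
Step 2 — f₀ = ω₀/(2π) = 57.06 Hz.
Step 3 — Parallel Q: Q = R/(ω₀L) = 12.6/(358.5·0.0778) = 0.4517.
Step 4 — Bandwidth: Δω = ω₀/Q = 793.7 rad/s; BW = Δω/(2π) = 126.3 Hz.

(a) f₀ = 57.06 Hz  (b) Q = 0.4517  (c) BW = 126.3 Hz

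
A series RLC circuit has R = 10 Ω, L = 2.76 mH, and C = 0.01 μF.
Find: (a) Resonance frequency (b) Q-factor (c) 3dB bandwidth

Step 1 — Resonance condition Im(Z)=0 gives ω₀ = 1/√(LC).
Step 2 — ω₀ = 1/√(0.00276·1e-08) = 1.903e+05 rad/s.
Step 3 — f₀ = ω₀/(2π) = 3.029e+04 Hz.
Step 4 — Series Q: Q = ω₀L/R = 1.903e+05·0.00276/10 = 52.54.
Step 5 — 3dB bandwidth: Δω = ω₀/Q = 3623 rad/s; BW = Δω/(2π) = 576.6 Hz.

(a) f₀ = 3.029e+04 Hz  (b) Q = 52.54  (c) BW = 576.6 Hz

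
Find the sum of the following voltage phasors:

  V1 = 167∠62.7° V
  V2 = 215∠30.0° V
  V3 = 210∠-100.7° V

Step 1 — Convert each phasor to rectangular form:
  V1 = 167·(cos(62.7°) + j·sin(62.7°)) = 76.59 + j148.4 V
  V2 = 215·(cos(30.0°) + j·sin(30.0°)) = 186.2 + j107.5 V
  V3 = 210·(cos(-100.7°) + j·sin(-100.7°)) = -38.99 - j206.3 V
Step 2 — Sum components: V_total = 223.8 + j49.55 V.
Step 3 — Convert to polar: |V_total| = 229.2 V, ∠V_total = 12.5°.

V_total = 229.2∠12.5° V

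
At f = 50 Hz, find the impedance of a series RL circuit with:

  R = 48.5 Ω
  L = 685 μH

Step 1 — Angular frequency: ω = 2π·f = 2π·50 = 314.2 rad/s.
Step 2 — Component impedances:
  R: Z = R = 48.5 Ω
  L: Z = jωL = j·314.2·0.000685 = 0 + j0.2152 Ω
Step 3 — Series combination: Z_total = R + L = 48.5 + j0.2152 Ω = 48.5∠0.3° Ω.

Z = 48.5 + j0.2152 Ω = 48.5∠0.3° Ω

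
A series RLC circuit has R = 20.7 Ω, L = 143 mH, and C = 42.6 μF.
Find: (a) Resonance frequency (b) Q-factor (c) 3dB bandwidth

Step 1 — Resonance: ω₀ = 1/√(LC) = 1/√(0.143·4.26e-05) = 405.2 rad/s.
Step 2 — f₀ = ω₀/(2π) = 64.48 Hz.
Step 3 — Series Q: Q = ω₀L/R = 405.2·0.143/20.7 = 2.799.
Step 4 — Bandwidth: Δω = ω₀/Q = 144.8 rad/s; BW = Δω/(2π) = 23.04 Hz.

(a) f₀ = 64.48 Hz  (b) Q = 2.799  (c) BW = 23.04 Hz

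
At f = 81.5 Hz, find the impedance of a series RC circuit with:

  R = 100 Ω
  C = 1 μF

Step 1 — Angular frequency: ω = 2π·f = 2π·81.5 = 512.1 rad/s.
Step 2 — Component impedances:
  R: Z = R = 100 Ω
  C: Z = 1/(jωC) = -j/(ω·C) = 0 - j1953 Ω
Step 3 — Series combination: Z_total = R + C = 100 - j1953 Ω = 1955∠-87.1° Ω.

Z = 100 - j1953 Ω = 1955∠-87.1° Ω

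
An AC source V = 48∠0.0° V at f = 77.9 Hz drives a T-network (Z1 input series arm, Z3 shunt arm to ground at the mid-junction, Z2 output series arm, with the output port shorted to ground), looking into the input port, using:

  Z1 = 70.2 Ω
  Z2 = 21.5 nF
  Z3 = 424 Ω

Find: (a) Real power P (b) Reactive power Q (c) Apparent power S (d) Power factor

Step 1 — Angular frequency: ω = 2π·f = 2π·77.9 = 489.5 rad/s.
Step 2 — Component impedances:
  Z1: Z = R = 70.2 Ω
  Z2: Z = 1/(jωC) = -j/(ω·C) = 0 - j9.503e+04 Ω
  Z3: Z = R = 424 Ω
Step 3 — With the output port shorted to ground, the output series arm Z2 runs from the junction to ground; the shunt arm Z3 also runs from the junction to ground. They appear in parallel: Z3 || Z2 = 424 - j1.892 Ω.
Step 4 — Series with input arm Z1: Z_in = Z1 + (Z3 || Z2) = 494.2 - j1.892 Ω = 494.2∠-0.2° Ω.
Step 5 — Source phasor: V = 48∠0.0° V = 48 V.
Step 6 — Current: I = V / Z = 0.09713 + j0.0003718 A = 0.09713∠0.2° A.
Step 7 — Complex power: S = V·I* = 4.662 - j0.01785 VA.
Step 8 — Real power: P = Re(S) = 4.662 W.
Step 9 — Reactive power: Q = Im(S) = -0.01785 VAR.
Step 10 — Apparent power: |S| = 4.662 VA.
Step 11 — Power factor: PF = P/|S| = 1 (leading).

(a) P = 4.662 W  (b) Q = -0.01785 VAR  (c) S = 4.662 VA  (d) PF = 1 (leading)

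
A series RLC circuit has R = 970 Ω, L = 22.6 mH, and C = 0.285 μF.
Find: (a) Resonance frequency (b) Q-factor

Step 1 — Resonance condition Im(Z)=0 gives ω₀ = 1/√(LC).
Step 2 — ω₀ = 1/√(0.0226·2.85e-07) = 1.246e+04 rad/s.
Step 3 — f₀ = ω₀/(2π) = 1983 Hz.
Step 4 — Series Q: Q = ω₀L/R = 1.246e+04·0.0226/970 = 0.2903.

(a) f₀ = 1983 Hz  (b) Q = 0.2903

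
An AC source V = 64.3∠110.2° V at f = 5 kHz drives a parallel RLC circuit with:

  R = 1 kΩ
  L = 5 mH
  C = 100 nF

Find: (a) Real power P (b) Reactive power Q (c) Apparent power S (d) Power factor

Step 1 — Angular frequency: ω = 2π·f = 2π·5000 = 3.142e+04 rad/s.
Step 2 — Component impedances:
  R: Z = R = 1000 Ω
  L: Z = jωL = j·3.142e+04·0.005 = 0 + j157.1 Ω
  C: Z = 1/(jωC) = -j/(ω·C) = 0 - j318.3 Ω
Step 3 — Parallel combination: 1/Z_total = 1/R + 1/L + 1/C; Z_total = 87.73 + j282.9 Ω = 296.2∠72.8° Ω.
Step 4 — Source phasor: V = 64.3∠110.2° V = -22.2 + j60.35 V.
Step 5 — Current: I = V / Z = 0.1724 + j0.1319 A = 0.2171∠37.4° A.
Step 6 — Complex power: S = V·I* = 4.134 + j13.33 VA.
Step 7 — Real power: P = Re(S) = 4.134 W.
Step 8 — Reactive power: Q = Im(S) = 13.33 VAR.
Step 9 — Apparent power: |S| = 13.96 VA.
Step 10 — Power factor: PF = P/|S| = 0.2962 (lagging).

(a) P = 4.134 W  (b) Q = 13.33 VAR  (c) S = 13.96 VA  (d) PF = 0.2962 (lagging)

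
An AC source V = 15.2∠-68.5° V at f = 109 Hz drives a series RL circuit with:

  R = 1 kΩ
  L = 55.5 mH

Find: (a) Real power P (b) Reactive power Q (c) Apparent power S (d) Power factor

Step 1 — Angular frequency: ω = 2π·f = 2π·109 = 684.9 rad/s.
Step 2 — Component impedances:
  R: Z = R = 1000 Ω
  L: Z = jωL = j·684.9·0.0555 = 0 + j38.01 Ω
Step 3 — Series combination: Z_total = R + L = 1000 + j38.01 Ω = 1001∠2.2° Ω.
Step 4 — Source phasor: V = 15.2∠-68.5° V = 5.571 - j14.14 V.
Step 5 — Current: I = V / Z = 0.005026 - j0.01433 A = 0.01519∠-70.7° A.
Step 6 — Complex power: S = V·I* = 0.2307 + j0.008769 VA.
Step 7 — Real power: P = Re(S) = 0.2307 W.
Step 8 — Reactive power: Q = Im(S) = 0.008769 VAR.
Step 9 — Apparent power: |S| = 0.2309 VA.
Step 10 — Power factor: PF = P/|S| = 0.9993 (lagging).

(a) P = 0.2307 W  (b) Q = 0.008769 VAR  (c) S = 0.2309 VA  (d) PF = 0.9993 (lagging)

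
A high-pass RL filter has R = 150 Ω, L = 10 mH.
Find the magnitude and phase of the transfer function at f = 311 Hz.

Step 1 — Angular frequency: ω = 2π·311 = 1954 rad/s.
Step 2 — Transfer function: H(jω) = jωL/(R + jωL).
Step 3 — Numerator jωL = j·19.54; denominator R + jωL = 150 + j19.54.
Step 4 — H = 0.01669 + j0.1281.
Step 5 — Magnitude: |H| = 0.1292 (-17.8 dB); phase: φ = 82.6°.

|H| = 0.1292 (-17.8 dB), φ = 82.6°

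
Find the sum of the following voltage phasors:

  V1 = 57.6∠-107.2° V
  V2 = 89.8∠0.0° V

Step 1 — Convert each phasor to rectangular form:
  V1 = 57.6·(cos(-107.2°) + j·sin(-107.2°)) = -17.03 - j55.02 V
  V2 = 89.8·(cos(0.0°) + j·sin(0.0°)) = 89.8 V
Step 2 — Sum components: V_total = 72.77 - j55.02 V.
Step 3 — Convert to polar: |V_total| = 91.23 V, ∠V_total = -37.1°.

V_total = 91.23∠-37.1° V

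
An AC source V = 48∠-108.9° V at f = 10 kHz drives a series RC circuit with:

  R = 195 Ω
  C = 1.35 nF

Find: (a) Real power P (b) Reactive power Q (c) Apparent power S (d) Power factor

Step 1 — Angular frequency: ω = 2π·f = 2π·1e+04 = 6.283e+04 rad/s.
Step 2 — Component impedances:
  R: Z = R = 195 Ω
  C: Z = 1/(jωC) = -j/(ω·C) = 0 - j1.179e+04 Ω
Step 3 — Series combination: Z_total = R + C = 195 - j1.179e+04 Ω = 1.179e+04∠-89.1° Ω.
Step 4 — Source phasor: V = 48∠-108.9° V = -15.55 - j45.41 V.
Step 5 — Current: I = V / Z = 0.003829 - j0.001382 A = 0.004071∠-19.8° A.
Step 6 — Complex power: S = V·I* = 0.003232 - j0.1954 VA.
Step 7 — Real power: P = Re(S) = 0.003232 W.
Step 8 — Reactive power: Q = Im(S) = -0.1954 VAR.
Step 9 — Apparent power: |S| = 0.1954 VA.
Step 10 — Power factor: PF = P/|S| = 0.01654 (leading).

(a) P = 0.003232 W  (b) Q = -0.1954 VAR  (c) S = 0.1954 VA  (d) PF = 0.01654 (leading)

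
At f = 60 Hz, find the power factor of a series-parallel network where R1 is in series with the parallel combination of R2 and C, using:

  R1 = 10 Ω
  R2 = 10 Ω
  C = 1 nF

Step 1 — Angular frequency: ω = 2π·f = 2π·60 = 377 rad/s.
Step 2 — Component impedances:
  R1: Z = R = 10 Ω
  R2: Z = R = 10 Ω
  C: Z = 1/(jωC) = -j/(ω·C) = 0 - j2.653e+06 Ω
Step 3 — Parallel branch: R2 || C = 1/(1/R2 + 1/C) = 10 - j3.77e-05 Ω.
Step 4 — Series with R1: Z_total = R1 + (R2 || C) = 20 - j3.77e-05 Ω = 20∠-0.0° Ω.
Step 5 — Power factor: PF = cos(φ) = Re(Z)/|Z| = 20/20 = 1.
Step 6 — Type: Im(Z) = -3.77e-05 ⇒ leading (phase φ = -0.0°).

PF = 1 (leading, φ = -0.0°)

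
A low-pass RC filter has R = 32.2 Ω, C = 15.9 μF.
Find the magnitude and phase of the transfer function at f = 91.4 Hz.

Step 1 — Angular frequency: ω = 2π·91.4 = 574.3 rad/s.
Step 2 — Transfer function: H(jω) = 1/(1 + jωRC).
Step 3 — Denominator: 1 + jωRC = 1 + j·574.3·32.2·1.59e-05 = 1 + j0.294.
Step 4 — H = 0.9204 - j0.2706.
Step 5 — Magnitude: |H| = 0.9594 (-0.4 dB); phase: φ = -16.4°.

|H| = 0.9594 (-0.4 dB), φ = -16.4°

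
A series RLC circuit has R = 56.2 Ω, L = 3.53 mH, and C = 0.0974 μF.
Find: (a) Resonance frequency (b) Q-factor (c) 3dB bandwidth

Step 1 — Resonance: ω₀ = 1/√(LC) = 1/√(0.00353·9.74e-08) = 5.393e+04 rad/s.
Step 2 — f₀ = ω₀/(2π) = 8583 Hz.
Step 3 — Series Q: Q = ω₀L/R = 5.393e+04·0.00353/56.2 = 3.387.
Step 4 — Bandwidth: Δω = ω₀/Q = 1.592e+04 rad/s; BW = Δω/(2π) = 2534 Hz.

(a) f₀ = 8583 Hz  (b) Q = 3.387  (c) BW = 2534 Hz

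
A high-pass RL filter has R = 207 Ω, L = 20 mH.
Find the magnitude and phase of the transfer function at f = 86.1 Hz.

Step 1 — Angular frequency: ω = 2π·86.1 = 541 rad/s.
Step 2 — Transfer function: H(jω) = jωL/(R + jωL).
Step 3 — Numerator jωL = j·10.82; denominator R + jωL = 207 + j10.82.
Step 4 — H = 0.002725 + j0.05213.
Step 5 — Magnitude: |H| = 0.0522 (-25.6 dB); phase: φ = 87.0°.

|H| = 0.0522 (-25.6 dB), φ = 87.0°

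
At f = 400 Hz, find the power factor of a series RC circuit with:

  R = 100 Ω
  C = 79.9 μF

Step 1 — Angular frequency: ω = 2π·f = 2π·400 = 2513 rad/s.
Step 2 — Component impedances:
  R: Z = R = 100 Ω
  C: Z = 1/(jωC) = -j/(ω·C) = 0 - j4.98 Ω
Step 3 — Series combination: Z_total = R + C = 100 - j4.98 Ω = 100.1∠-2.9° Ω.
Step 4 — Power factor: PF = cos(φ) = Re(Z)/|Z| = 100/100.12 = 0.9988.
Step 5 — Type: Im(Z) = -4.98 ⇒ leading (phase φ = -2.9°).

PF = 0.9988 (leading, φ = -2.9°)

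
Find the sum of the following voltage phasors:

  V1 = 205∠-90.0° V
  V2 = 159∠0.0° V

Step 1 — Convert each phasor to rectangular form:
  V1 = 205·(cos(-90.0°) + j·sin(-90.0°)) = 0 - j205 V
  V2 = 159·(cos(0.0°) + j·sin(0.0°)) = 159 V
Step 2 — Sum components: V_total = 159 - j205 V.
Step 3 — Convert to polar: |V_total| = 259.4 V, ∠V_total = -52.2°.

V_total = 259.4∠-52.2° V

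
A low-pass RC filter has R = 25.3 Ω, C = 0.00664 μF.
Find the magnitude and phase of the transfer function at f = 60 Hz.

Step 1 — Angular frequency: ω = 2π·60 = 377 rad/s.
Step 2 — Transfer function: H(jω) = 1/(1 + jωRC).
Step 3 — Denominator: 1 + jωRC = 1 + j·377·25.3·6.64e-09 = 1 + j6.333e-05.
Step 4 — H = 1 - j6.333e-05.
Step 5 — Magnitude: |H| = 1 (-0.0 dB); phase: φ = -0.0°.

|H| = 1 (-0.0 dB), φ = -0.0°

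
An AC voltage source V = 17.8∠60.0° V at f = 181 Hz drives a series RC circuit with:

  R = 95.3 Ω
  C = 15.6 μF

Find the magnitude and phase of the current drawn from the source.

Step 1 — Angular frequency: ω = 2π·f = 2π·181 = 1137 rad/s.
Step 2 — Component impedances:
  R: Z = R = 95.3 Ω
  C: Z = 1/(jωC) = -j/(ω·C) = 0 - j56.37 Ω
Step 3 — Series combination: Z_total = R + C = 95.3 - j56.37 Ω = 110.7∠-30.6° Ω.
Step 4 — Source phasor: V = 17.8∠60.0° V = 8.9 + j15.42 V.
Step 5 — Ohm's law: I = V / Z_total = (8.9 + j15.42) / (95.3 - j56.37) = -0.001691 + j0.1608 A.
Step 6 — Convert to polar: |I| = 0.1608 A, ∠I = 90.6°.

I = 0.1608∠90.6° A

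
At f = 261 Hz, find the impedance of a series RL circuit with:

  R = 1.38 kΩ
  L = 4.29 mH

Step 1 — Angular frequency: ω = 2π·f = 2π·261 = 1640 rad/s.
Step 2 — Component impedances:
  R: Z = R = 1380 Ω
  L: Z = jωL = j·1640·0.00429 = 0 + j7.035 Ω
Step 3 — Series combination: Z_total = R + L = 1380 + j7.035 Ω = 1380∠0.3° Ω.

Z = 1380 + j7.035 Ω = 1380∠0.3° Ω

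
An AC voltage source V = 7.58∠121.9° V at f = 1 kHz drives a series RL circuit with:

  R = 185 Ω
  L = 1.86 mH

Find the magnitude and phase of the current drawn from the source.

Step 1 — Angular frequency: ω = 2π·f = 2π·1000 = 6283 rad/s.
Step 2 — Component impedances:
  R: Z = R = 185 Ω
  L: Z = jωL = j·6283·0.00186 = 0 + j11.69 Ω
Step 3 — Series combination: Z_total = R + L = 185 + j11.69 Ω = 185.4∠3.6° Ω.
Step 4 — Source phasor: V = 7.58∠121.9° V = -4.006 + j6.435 V.
Step 5 — Ohm's law: I = V / Z_total = (-4.006 + j6.435) / (185 + j11.69) = -0.01938 + j0.03601 A.
Step 6 — Convert to polar: |I| = 0.04089 A, ∠I = 118.3°.

I = 0.04089∠118.3° A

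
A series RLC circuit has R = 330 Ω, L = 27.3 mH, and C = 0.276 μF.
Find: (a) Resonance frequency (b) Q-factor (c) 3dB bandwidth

Step 1 — Resonance condition Im(Z)=0 gives ω₀ = 1/√(LC).
Step 2 — ω₀ = 1/√(0.0273·2.76e-07) = 1.152e+04 rad/s.
Step 3 — f₀ = ω₀/(2π) = 1834 Hz.
Step 4 — Series Q: Q = ω₀L/R = 1.152e+04·0.0273/330 = 0.953.
Step 5 — 3dB bandwidth: Δω = ω₀/Q = 1.209e+04 rad/s; BW = Δω/(2π) = 1924 Hz.

(a) f₀ = 1834 Hz  (b) Q = 0.953  (c) BW = 1924 Hz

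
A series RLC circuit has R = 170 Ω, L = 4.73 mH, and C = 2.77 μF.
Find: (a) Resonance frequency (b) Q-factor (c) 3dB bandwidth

Step 1 — Resonance: ω₀ = 1/√(LC) = 1/√(0.00473·2.77e-06) = 8736 rad/s.
Step 2 — f₀ = ω₀/(2π) = 1390 Hz.
Step 3 — Series Q: Q = ω₀L/R = 8736·0.00473/170 = 0.2431.
Step 4 — Bandwidth: Δω = ω₀/Q = 3.594e+04 rad/s; BW = Δω/(2π) = 5720 Hz.

(a) f₀ = 1390 Hz  (b) Q = 0.2431  (c) BW = 5720 Hz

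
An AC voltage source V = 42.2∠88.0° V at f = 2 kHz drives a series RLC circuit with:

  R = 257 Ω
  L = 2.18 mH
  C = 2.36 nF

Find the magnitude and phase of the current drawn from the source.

Step 1 — Angular frequency: ω = 2π·f = 2π·2000 = 1.257e+04 rad/s.
Step 2 — Component impedances:
  R: Z = R = 257 Ω
  L: Z = jωL = j·1.257e+04·0.00218 = 0 + j27.39 Ω
  C: Z = 1/(jωC) = -j/(ω·C) = 0 - j3.372e+04 Ω
Step 3 — Series combination: Z_total = R + L + C = 257 - j3.369e+04 Ω = 3.369e+04∠-89.6° Ω.
Step 4 — Source phasor: V = 42.2∠88.0° V = 1.473 + j42.17 V.
Step 5 — Ohm's law: I = V / Z_total = (1.473 + j42.17) / (257 - j3.369e+04) = -0.001251 + j5.326e-05 A.
Step 6 — Convert to polar: |I| = 0.001252 A, ∠I = 177.6°.

I = 0.001252∠177.6° A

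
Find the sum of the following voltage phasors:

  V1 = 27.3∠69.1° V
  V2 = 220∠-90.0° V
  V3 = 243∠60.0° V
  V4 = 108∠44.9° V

Step 1 — Convert each phasor to rectangular form:
  V1 = 27.3·(cos(69.1°) + j·sin(69.1°)) = 9.739 + j25.5 V
  V2 = 220·(cos(-90.0°) + j·sin(-90.0°)) = 0 - j220 V
  V3 = 243·(cos(60.0°) + j·sin(60.0°)) = 121.5 + j210.4 V
  V4 = 108·(cos(44.9°) + j·sin(44.9°)) = 76.5 + j76.23 V
Step 2 — Sum components: V_total = 207.7 + j92.18 V.
Step 3 — Convert to polar: |V_total| = 227.3 V, ∠V_total = 23.9°.

V_total = 227.3∠23.9° V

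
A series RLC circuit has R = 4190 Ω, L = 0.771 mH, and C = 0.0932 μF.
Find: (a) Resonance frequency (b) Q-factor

Step 1 — Resonance condition Im(Z)=0 gives ω₀ = 1/√(LC).
Step 2 — ω₀ = 1/√(0.000771·9.32e-08) = 1.18e+05 rad/s.
Step 3 — f₀ = ω₀/(2π) = 1.878e+04 Hz.
Step 4 — Series Q: Q = ω₀L/R = 1.18e+05·0.000771/4190 = 0.02171.

(a) f₀ = 1.878e+04 Hz  (b) Q = 0.02171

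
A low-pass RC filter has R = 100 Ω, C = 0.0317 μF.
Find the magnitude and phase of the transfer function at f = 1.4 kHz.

Step 1 — Angular frequency: ω = 2π·1400 = 8796 rad/s.
Step 2 — Transfer function: H(jω) = 1/(1 + jωRC).
Step 3 — Denominator: 1 + jωRC = 1 + j·8796·100·3.17e-08 = 1 + j0.02788.
Step 4 — H = 0.9992 - j0.02786.
Step 5 — Magnitude: |H| = 0.9996 (-0.0 dB); phase: φ = -1.6°.

|H| = 0.9996 (-0.0 dB), φ = -1.6°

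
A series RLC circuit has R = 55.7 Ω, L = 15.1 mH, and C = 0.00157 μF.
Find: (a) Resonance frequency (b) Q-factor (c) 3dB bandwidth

Step 1 — Resonance: ω₀ = 1/√(LC) = 1/√(0.0151·1.57e-09) = 2.054e+05 rad/s.
Step 2 — f₀ = ω₀/(2π) = 3.269e+04 Hz.
Step 3 — Series Q: Q = ω₀L/R = 2.054e+05·0.0151/55.7 = 55.68.
Step 4 — Bandwidth: Δω = ω₀/Q = 3689 rad/s; BW = Δω/(2π) = 587.1 Hz.

(a) f₀ = 3.269e+04 Hz  (b) Q = 55.68  (c) BW = 587.1 Hz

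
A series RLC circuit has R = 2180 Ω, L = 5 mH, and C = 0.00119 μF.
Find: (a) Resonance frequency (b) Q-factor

Step 1 — Resonance condition Im(Z)=0 gives ω₀ = 1/√(LC).
Step 2 — ω₀ = 1/√(0.005·1.19e-09) = 4.1e+05 rad/s.
Step 3 — f₀ = ω₀/(2π) = 6.525e+04 Hz.
Step 4 — Series Q: Q = ω₀L/R = 4.1e+05·0.005/2180 = 0.9403.

(a) f₀ = 6.525e+04 Hz  (b) Q = 0.9403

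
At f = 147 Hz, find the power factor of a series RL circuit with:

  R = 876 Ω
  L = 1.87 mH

Step 1 — Angular frequency: ω = 2π·f = 2π·147 = 923.6 rad/s.
Step 2 — Component impedances:
  R: Z = R = 876 Ω
  L: Z = jωL = j·923.6·0.00187 = 0 + j1.727 Ω
Step 3 — Series combination: Z_total = R + L = 876 + j1.727 Ω = 876∠0.1° Ω.
Step 4 — Power factor: PF = cos(φ) = Re(Z)/|Z| = 876/876 = 1.
Step 5 — Type: Im(Z) = 1.727 ⇒ lagging (phase φ = 0.1°).

PF = 1 (lagging, φ = 0.1°)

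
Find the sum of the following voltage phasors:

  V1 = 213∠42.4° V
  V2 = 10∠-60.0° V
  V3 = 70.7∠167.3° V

Step 1 — Convert each phasor to rectangular form:
  V1 = 213·(cos(42.4°) + j·sin(42.4°)) = 157.3 + j143.6 V
  V2 = 10·(cos(-60.0°) + j·sin(-60.0°)) = 5 - j8.66 V
  V3 = 70.7·(cos(167.3°) + j·sin(167.3°)) = -68.97 + j15.54 V
Step 2 — Sum components: V_total = 93.32 + j150.5 V.
Step 3 — Convert to polar: |V_total| = 177.1 V, ∠V_total = 58.2°.

V_total = 177.1∠58.2° V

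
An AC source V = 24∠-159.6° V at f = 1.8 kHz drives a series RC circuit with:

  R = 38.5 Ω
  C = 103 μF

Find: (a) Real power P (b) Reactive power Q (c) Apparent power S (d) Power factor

Step 1 — Angular frequency: ω = 2π·f = 2π·1800 = 1.131e+04 rad/s.
Step 2 — Component impedances:
  R: Z = R = 38.5 Ω
  C: Z = 1/(jωC) = -j/(ω·C) = 0 - j0.8584 Ω
Step 3 — Series combination: Z_total = R + C = 38.5 - j0.8584 Ω = 38.51∠-1.3° Ω.
Step 4 — Source phasor: V = 24∠-159.6° V = -22.49 - j8.366 V.
Step 5 — Current: I = V / Z = -0.5791 - j0.2302 A = 0.6232∠-158.3° A.
Step 6 — Complex power: S = V·I* = 14.95 - j0.3334 VA.
Step 7 — Real power: P = Re(S) = 14.95 W.
Step 8 — Reactive power: Q = Im(S) = -0.3334 VAR.
Step 9 — Apparent power: |S| = 14.96 VA.
Step 10 — Power factor: PF = P/|S| = 0.9998 (leading).

(a) P = 14.95 W  (b) Q = -0.3334 VAR  (c) S = 14.96 VA  (d) PF = 0.9998 (leading)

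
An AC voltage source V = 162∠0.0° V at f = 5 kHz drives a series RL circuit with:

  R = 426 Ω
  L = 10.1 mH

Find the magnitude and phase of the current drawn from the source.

Step 1 — Angular frequency: ω = 2π·f = 2π·5000 = 3.142e+04 rad/s.
Step 2 — Component impedances:
  R: Z = R = 426 Ω
  L: Z = jωL = j·3.142e+04·0.0101 = 0 + j317.3 Ω
Step 3 — Series combination: Z_total = R + L = 426 + j317.3 Ω = 531.2∠36.7° Ω.
Step 4 — Source phasor: V = 162∠0.0° V = 162 V.
Step 5 — Ohm's law: I = V / Z_total = (162) / (426 + j317.3) = 0.2446 - j0.1822 A.
Step 6 — Convert to polar: |I| = 0.305 A, ∠I = -36.7°.

I = 0.305∠-36.7° A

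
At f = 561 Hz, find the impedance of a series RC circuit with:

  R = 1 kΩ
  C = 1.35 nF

Step 1 — Angular frequency: ω = 2π·f = 2π·561 = 3525 rad/s.
Step 2 — Component impedances:
  R: Z = R = 1000 Ω
  C: Z = 1/(jωC) = -j/(ω·C) = 0 - j2.101e+05 Ω
Step 3 — Series combination: Z_total = R + C = 1000 - j2.101e+05 Ω = 2.101e+05∠-89.7° Ω.

Z = 1000 - j2.101e+05 Ω = 2.101e+05∠-89.7° Ω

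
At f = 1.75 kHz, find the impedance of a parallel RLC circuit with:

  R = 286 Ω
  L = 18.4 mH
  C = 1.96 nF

Step 1 — Angular frequency: ω = 2π·f = 2π·1750 = 1.1e+04 rad/s.
Step 2 — Component impedances:
  R: Z = R = 286 Ω
  L: Z = jωL = j·1.1e+04·0.0184 = 0 + j202.3 Ω
  C: Z = 1/(jωC) = -j/(ω·C) = 0 - j4.64e+04 Ω
Step 3 — Parallel combination: 1/Z_total = 1/R + 1/L + 1/C; Z_total = 95.94 + j135 Ω = 165.7∠54.6° Ω.

Z = 95.94 + j135 Ω = 165.7∠54.6° Ω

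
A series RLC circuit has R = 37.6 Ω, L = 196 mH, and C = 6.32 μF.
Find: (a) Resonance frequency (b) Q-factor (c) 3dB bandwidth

Step 1 — Resonance: ω₀ = 1/√(LC) = 1/√(0.196·6.32e-06) = 898.5 rad/s.
Step 2 — f₀ = ω₀/(2π) = 143 Hz.
Step 3 — Series Q: Q = ω₀L/R = 898.5·0.196/37.6 = 4.684.
Step 4 — Bandwidth: Δω = ω₀/Q = 191.8 rad/s; BW = Δω/(2π) = 30.53 Hz.

(a) f₀ = 143 Hz  (b) Q = 4.684  (c) BW = 30.53 Hz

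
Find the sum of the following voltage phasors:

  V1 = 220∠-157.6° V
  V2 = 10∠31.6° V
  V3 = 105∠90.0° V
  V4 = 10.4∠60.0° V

Step 1 — Convert each phasor to rectangular form:
  V1 = 220·(cos(-157.6°) + j·sin(-157.6°)) = -203.4 - j83.84 V
  V2 = 10·(cos(31.6°) + j·sin(31.6°)) = 8.517 + j5.24 V
  V3 = 105·(cos(90.0°) + j·sin(90.0°)) = 0 + j105 V
  V4 = 10.4·(cos(60.0°) + j·sin(60.0°)) = 5.2 + j9.007 V
Step 2 — Sum components: V_total = -189.7 + j35.41 V.
Step 3 — Convert to polar: |V_total| = 193 V, ∠V_total = 169.4°.

V_total = 193∠169.4° V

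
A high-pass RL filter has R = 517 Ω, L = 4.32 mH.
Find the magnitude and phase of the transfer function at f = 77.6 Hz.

Step 1 — Angular frequency: ω = 2π·77.6 = 487.6 rad/s.
Step 2 — Transfer function: H(jω) = jωL/(R + jωL).
Step 3 — Numerator jωL = j·2.106; denominator R + jωL = 517 + j2.106.
Step 4 — H = 1.66e-05 + j0.004074.
Step 5 — Magnitude: |H| = 0.004074 (-47.8 dB); phase: φ = 89.8°.

|H| = 0.004074 (-47.8 dB), φ = 89.8°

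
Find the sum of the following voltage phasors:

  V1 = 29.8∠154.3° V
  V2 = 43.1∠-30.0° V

Step 1 — Convert each phasor to rectangular form:
  V1 = 29.8·(cos(154.3°) + j·sin(154.3°)) = -26.85 + j12.92 V
  V2 = 43.1·(cos(-30.0°) + j·sin(-30.0°)) = 37.33 - j21.55 V
Step 2 — Sum components: V_total = 10.47 - j8.627 V.
Step 3 — Convert to polar: |V_total| = 13.57 V, ∠V_total = -39.5°.

V_total = 13.57∠-39.5° V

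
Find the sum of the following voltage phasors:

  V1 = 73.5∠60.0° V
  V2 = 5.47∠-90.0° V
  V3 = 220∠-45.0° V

Step 1 — Convert each phasor to rectangular form:
  V1 = 73.5·(cos(60.0°) + j·sin(60.0°)) = 36.75 + j63.65 V
  V2 = 5.47·(cos(-90.0°) + j·sin(-90.0°)) = 0 - j5.47 V
  V3 = 220·(cos(-45.0°) + j·sin(-45.0°)) = 155.6 - j155.6 V
Step 2 — Sum components: V_total = 192.3 - j97.38 V.
Step 3 — Convert to polar: |V_total| = 215.6 V, ∠V_total = -26.9°.

V_total = 215.6∠-26.9° V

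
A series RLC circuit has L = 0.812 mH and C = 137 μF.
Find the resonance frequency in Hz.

Step 1 — Resonance condition Im(Z)=0 gives ω₀ = 1/√(LC).
Step 2 — ω₀ = 1/√(0.000812·0.000137) = 2998 rad/s.
Step 3 — f₀ = ω₀/(2π) = 477.2 Hz.

f₀ = 477.2 Hz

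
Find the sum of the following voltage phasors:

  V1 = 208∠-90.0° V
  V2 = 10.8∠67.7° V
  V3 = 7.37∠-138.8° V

Step 1 — Convert each phasor to rectangular form:
  V1 = 208·(cos(-90.0°) + j·sin(-90.0°)) = 0 - j208 V
  V2 = 10.8·(cos(67.7°) + j·sin(67.7°)) = 4.098 + j9.992 V
  V3 = 7.37·(cos(-138.8°) + j·sin(-138.8°)) = -5.545 - j4.855 V
Step 2 — Sum components: V_total = -1.447 - j202.9 V.
Step 3 — Convert to polar: |V_total| = 202.9 V, ∠V_total = -90.4°.

V_total = 202.9∠-90.4° V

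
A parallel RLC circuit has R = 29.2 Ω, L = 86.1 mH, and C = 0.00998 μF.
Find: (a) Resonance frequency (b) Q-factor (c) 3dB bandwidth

Step 1 — Resonance: ω₀ = 1/√(LC) = 1/√(0.0861·9.98e-09) = 3.411e+04 rad/s.
Step 2 — f₀ = ω₀/(2π) = 5429 Hz.
Step 3 — Parallel Q: Q = R/(ω₀L) = 29.2/(3.411e+04·0.0861) = 0.009941.
Step 4 — Bandwidth: Δω = ω₀/Q = 3.432e+06 rad/s; BW = Δω/(2π) = 5.461e+05 Hz.

(a) f₀ = 5429 Hz  (b) Q = 0.009941  (c) BW = 5.461e+05 Hz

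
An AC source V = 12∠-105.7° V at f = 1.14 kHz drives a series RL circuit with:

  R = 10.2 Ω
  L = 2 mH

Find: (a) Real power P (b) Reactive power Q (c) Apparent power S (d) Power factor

Step 1 — Angular frequency: ω = 2π·f = 2π·1140 = 7163 rad/s.
Step 2 — Component impedances:
  R: Z = R = 10.2 Ω
  L: Z = jωL = j·7163·0.002 = 0 + j14.33 Ω
Step 3 — Series combination: Z_total = R + L = 10.2 + j14.33 Ω = 17.59∠54.5° Ω.
Step 4 — Source phasor: V = 12∠-105.7° V = -3.247 - j11.55 V.
Step 5 — Current: I = V / Z = -0.6422 - j0.2306 A = 0.6824∠-160.2° A.
Step 6 — Complex power: S = V·I* = 4.749 + j6.67 VA.
Step 7 — Real power: P = Re(S) = 4.749 W.
Step 8 — Reactive power: Q = Im(S) = 6.67 VAR.
Step 9 — Apparent power: |S| = 8.188 VA.
Step 10 — Power factor: PF = P/|S| = 0.58 (lagging).

(a) P = 4.749 W  (b) Q = 6.67 VAR  (c) S = 8.188 VA  (d) PF = 0.58 (lagging)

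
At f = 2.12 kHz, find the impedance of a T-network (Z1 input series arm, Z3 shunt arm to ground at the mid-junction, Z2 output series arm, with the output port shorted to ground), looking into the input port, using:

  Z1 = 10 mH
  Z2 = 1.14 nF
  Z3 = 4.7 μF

Step 1 — Angular frequency: ω = 2π·f = 2π·2120 = 1.332e+04 rad/s.
Step 2 — Component impedances:
  Z1: Z = jωL = j·1.332e+04·0.01 = 0 + j133.2 Ω
  Z2: Z = 1/(jωC) = -j/(ω·C) = 0 - j6.585e+04 Ω
  Z3: Z = 1/(jωC) = -j/(ω·C) = 0 - j15.97 Ω
Step 3 — With the output port shorted to ground, the output series arm Z2 runs from the junction to ground; the shunt arm Z3 also runs from the junction to ground. They appear in parallel: Z3 || Z2 = 0 - j15.97 Ω.
Step 4 — Series with input arm Z1: Z_in = Z1 + (Z3 || Z2) = 0 + j117.2 Ω = 117.2∠90.0° Ω.

Z = 0 + j117.2 Ω = 117.2∠90.0° Ω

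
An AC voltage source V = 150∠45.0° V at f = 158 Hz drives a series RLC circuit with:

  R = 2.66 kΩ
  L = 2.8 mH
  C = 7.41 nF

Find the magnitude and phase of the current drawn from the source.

Step 1 — Angular frequency: ω = 2π·f = 2π·158 = 992.7 rad/s.
Step 2 — Component impedances:
  R: Z = R = 2660 Ω
  L: Z = jωL = j·992.7·0.0028 = 0 + j2.78 Ω
  C: Z = 1/(jωC) = -j/(ω·C) = 0 - j1.359e+05 Ω
Step 3 — Series combination: Z_total = R + L + C = 2660 - j1.359e+05 Ω = 1.36e+05∠-88.9° Ω.
Step 4 — Source phasor: V = 150∠45.0° V = 106.1 + j106.1 V.
Step 5 — Ohm's law: I = V / Z_total = (106.1 + j106.1) / (2660 - j1.359e+05) = -0.0007647 + j0.0007952 A.
Step 6 — Convert to polar: |I| = 0.001103 A, ∠I = 133.9°.

I = 0.001103∠133.9° A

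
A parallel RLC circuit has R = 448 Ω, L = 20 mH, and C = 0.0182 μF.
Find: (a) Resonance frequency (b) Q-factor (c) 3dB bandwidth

Step 1 — Resonance: ω₀ = 1/√(LC) = 1/√(0.02·1.82e-08) = 5.241e+04 rad/s.
Step 2 — f₀ = ω₀/(2π) = 8342 Hz.
Step 3 — Parallel Q: Q = R/(ω₀L) = 448/(5.241e+04·0.02) = 0.4274.
Step 4 — Bandwidth: Δω = ω₀/Q = 1.226e+05 rad/s; BW = Δω/(2π) = 1.952e+04 Hz.

(a) f₀ = 8342 Hz  (b) Q = 0.4274  (c) BW = 1.952e+04 Hz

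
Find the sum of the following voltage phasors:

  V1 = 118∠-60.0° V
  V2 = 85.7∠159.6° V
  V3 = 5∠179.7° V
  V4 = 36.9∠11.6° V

Step 1 — Convert each phasor to rectangular form:
  V1 = 118·(cos(-60.0°) + j·sin(-60.0°)) = 59 - j102.2 V
  V2 = 85.7·(cos(159.6°) + j·sin(159.6°)) = -80.33 + j29.87 V
  V3 = 5·(cos(179.7°) + j·sin(179.7°)) = -5 + j0.02618 V
  V4 = 36.9·(cos(11.6°) + j·sin(11.6°)) = 36.15 + j7.42 V
Step 2 — Sum components: V_total = 9.821 - j64.87 V.
Step 3 — Convert to polar: |V_total| = 65.61 V, ∠V_total = -81.4°.

V_total = 65.61∠-81.4° V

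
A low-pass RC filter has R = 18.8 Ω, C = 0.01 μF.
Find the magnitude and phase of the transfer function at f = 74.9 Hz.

Step 1 — Angular frequency: ω = 2π·74.9 = 470.6 rad/s.
Step 2 — Transfer function: H(jω) = 1/(1 + jωRC).
Step 3 — Denominator: 1 + jωRC = 1 + j·470.6·18.8·1e-08 = 1 + j8.847e-05.
Step 4 — H = 1 - j8.847e-05.
Step 5 — Magnitude: |H| = 1 (-0.0 dB); phase: φ = -0.0°.

|H| = 1 (-0.0 dB), φ = -0.0°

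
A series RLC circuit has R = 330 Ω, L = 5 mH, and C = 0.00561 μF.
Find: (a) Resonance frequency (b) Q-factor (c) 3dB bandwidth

Step 1 — Resonance: ω₀ = 1/√(LC) = 1/√(0.005·5.61e-09) = 1.888e+05 rad/s.
Step 2 — f₀ = ω₀/(2π) = 3.005e+04 Hz.
Step 3 — Series Q: Q = ω₀L/R = 1.888e+05·0.005/330 = 2.861.
Step 4 — Bandwidth: Δω = ω₀/Q = 6.6e+04 rad/s; BW = Δω/(2π) = 1.05e+04 Hz.

(a) f₀ = 3.005e+04 Hz  (b) Q = 2.861  (c) BW = 1.05e+04 Hz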